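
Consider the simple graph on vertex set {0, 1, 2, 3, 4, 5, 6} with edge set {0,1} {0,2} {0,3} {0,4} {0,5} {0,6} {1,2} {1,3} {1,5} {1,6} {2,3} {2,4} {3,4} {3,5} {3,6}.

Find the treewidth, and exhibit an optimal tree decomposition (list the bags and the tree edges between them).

Treewidth 3.
One optimal decomposition is:
Bags: B1 = {0, 1, 3, 5}  B2 = {0, 1, 3, 6}  B3 = {0, 1, 2, 3}  B4 = {0, 2, 3, 4}
Tree: B1–B2, B1–B3, B3–B4

The largest bag has 4 vertices, giving width 3; this decomposition certifies tw(G) ≤ 3. Conversely, {0, 1, 2, 3} is a clique of size 4, and the vertices of any clique must share a bag in every tree decomposition; so some bag has ≥ 4 vertices and tw(G) ≥ 3. Hence tw(G) = 3 exactly.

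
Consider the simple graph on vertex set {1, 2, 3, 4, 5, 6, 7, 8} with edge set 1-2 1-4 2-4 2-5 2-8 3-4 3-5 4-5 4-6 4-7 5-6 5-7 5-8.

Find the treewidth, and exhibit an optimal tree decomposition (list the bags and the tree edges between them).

Treewidth 2.
One optimal decomposition is:
Bags: B1 = {4, 5, 7}  B2 = {2, 4, 5}  B3 = {2, 5, 8}  B4 = {4, 5, 6}  B5 = {3, 4, 5}  B6 = {1, 2, 4}
Tree: B1–B2, B2–B3, B1–B4, B4–B5, B2–B6

Every bag has size at most 3, so the width is 3 − 1 = 2 and tw(G) ≤ 2. Conversely, {2, 5, 8} is a clique of size 3, and the vertices of any clique must share a bag in every tree decomposition; so some bag has ≥ 3 vertices and tw(G) ≥ 2. Hence tw(G) = 2 exactly.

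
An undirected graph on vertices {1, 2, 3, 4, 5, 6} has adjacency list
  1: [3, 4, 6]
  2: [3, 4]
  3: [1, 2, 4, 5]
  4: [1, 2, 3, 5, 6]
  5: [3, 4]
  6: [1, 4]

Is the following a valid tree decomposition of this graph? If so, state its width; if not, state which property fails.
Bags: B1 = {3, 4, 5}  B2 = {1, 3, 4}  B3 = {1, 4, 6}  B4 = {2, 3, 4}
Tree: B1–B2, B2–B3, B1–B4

Yes; width 2.

Vertex coverage: the bags together contain {1, 2, 3, 4, 5, 6}, the full vertex set. Edge coverage: each edge of G has both endpoints in at least one bag. Running intersection: for every vertex, the bags containing it form a connected subtree. All three properties hold, so this is a valid tree decomposition of width max|bag| − 1 = 2, and hence tw(G) ≤ 2.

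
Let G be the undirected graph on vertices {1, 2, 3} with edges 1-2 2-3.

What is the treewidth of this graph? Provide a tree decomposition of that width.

Treewidth 1.
One optimal decomposition is:
Bags: B1 = {2, 3}  B2 = {1, 2}
Tree: B1–B2

Every bag has size at most 2, so the width is 2 − 1 = 1 and tw(G) ≤ 1. Since G has at least one edge (e.g. 3–2), it is not an edgeless graph, so tw(G) ≥ 1. Hence tw(G) = 1 exactly.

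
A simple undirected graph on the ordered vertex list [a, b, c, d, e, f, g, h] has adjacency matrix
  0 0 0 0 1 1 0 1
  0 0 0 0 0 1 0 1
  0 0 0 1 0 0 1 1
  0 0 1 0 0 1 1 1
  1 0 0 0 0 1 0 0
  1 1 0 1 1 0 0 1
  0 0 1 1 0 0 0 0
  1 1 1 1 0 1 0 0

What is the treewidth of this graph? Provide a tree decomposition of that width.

Treewidth 2.
One optimal decomposition is:
Bags: B1 = {a, f, h}  B2 = {d, f, h}  B3 = {b, f, h}  B4 = {a, e, f}  B5 = {c, d, h}  B6 = {c, d, g}
Tree: B1–B2, B1–B3, B1–B4, B2–B5, B5–B6

Every bag has size at most 3, so the width is 3 − 1 = 2 and tw(G) ≤ 2. For the lower bound, the 3 vertices {c, d, g} are pairwise adjacent, and any tree decomposition puts a clique entirely inside one bag — forcing width ≥ 2. Combining the bounds, tw(G) = 2.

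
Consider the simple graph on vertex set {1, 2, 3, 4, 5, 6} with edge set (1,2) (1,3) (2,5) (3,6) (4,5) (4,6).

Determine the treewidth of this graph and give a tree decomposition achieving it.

Every bag has size at most 3, so the width is 3 − 1 = 2 and tw(G) ≤ 2. For the lower bound, G contains the cycle 3–1–2–5–4–6–3, so G is not a forest; only forests have treewidth ≤ 1, hence tw(G) ≥ 2. Hence tw(G) = 2 exactly.

Treewidth 2.
One optimal decomposition is:
Bags: B1 = {1, 2, 3}  B2 = {2, 3, 5}  B3 = {3, 4, 5}  B4 = {3, 4, 6}
Tree: B1–B2, B2–B3, B3–B4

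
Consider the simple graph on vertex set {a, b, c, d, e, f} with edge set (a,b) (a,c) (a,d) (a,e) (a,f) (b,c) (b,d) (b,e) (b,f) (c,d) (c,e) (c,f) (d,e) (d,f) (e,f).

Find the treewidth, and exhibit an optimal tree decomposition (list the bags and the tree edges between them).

A single bag containing all 6 vertices is trivially a valid decomposition of width 5. On the other hand G contains the 6-clique {a, b, c, d, e, f}. A clique must lie in a single bag of any decomposition, so no decomposition can have width below 5. Combining the bounds, tw(G) = 5.

Treewidth 5.
Bags: B1 = {a, b, c, d, e, f}
Tree: (single bag)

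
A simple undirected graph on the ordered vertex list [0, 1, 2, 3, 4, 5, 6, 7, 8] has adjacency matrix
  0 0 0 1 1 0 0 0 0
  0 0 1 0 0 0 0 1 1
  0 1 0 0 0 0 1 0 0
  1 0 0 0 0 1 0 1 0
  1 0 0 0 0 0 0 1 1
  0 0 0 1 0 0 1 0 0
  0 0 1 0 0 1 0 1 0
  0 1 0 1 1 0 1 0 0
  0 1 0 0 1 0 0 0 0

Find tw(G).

A width-3 tree decomposition is:
Bags: B1 = {1, 2, 6, 8}  B2 = {1, 6, 7, 8}  B3 = {4, 6, 7, 8}  B4 = {4, 5, 6, 7}  B5 = {3, 4, 5, 7}  B6 = {0, 3, 4, 5}
Tree: B1–B2, B2–B3, B3–B4, B4–B5, B5–B6
The largest bag has 4 vertices, giving width 3; this decomposition certifies tw(G) ≤ 3. For the lower bound: the 4 vertex sets {1,2,8}, {6}, {7}, {0,3,4,5} are disjoint, each induces a connected subgraph, and every pair is joined by at least one edge of G. Contracting each set to a single vertex therefore yields K_{4} as a minor, and since treewidth is minor-monotone, tw(G) ≥ tw(K_{4}) = 3. Hence tw(G) = 3 exactly.

3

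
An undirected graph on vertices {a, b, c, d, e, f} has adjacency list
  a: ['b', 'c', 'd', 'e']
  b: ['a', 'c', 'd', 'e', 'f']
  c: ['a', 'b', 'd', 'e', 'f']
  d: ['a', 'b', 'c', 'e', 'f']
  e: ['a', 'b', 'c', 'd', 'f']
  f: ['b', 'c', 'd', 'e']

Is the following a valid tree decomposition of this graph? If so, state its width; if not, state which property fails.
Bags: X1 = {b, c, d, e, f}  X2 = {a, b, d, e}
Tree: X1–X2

No — edge (c,a) lies in no bag.

A tree decomposition must satisfy three properties: every vertex lies in some bag; for every edge, both endpoints lie together in some bag; and for every vertex, the bags containing it form a connected subtree. Here edge (c,a) lies in no bag, so the decomposition is invalid.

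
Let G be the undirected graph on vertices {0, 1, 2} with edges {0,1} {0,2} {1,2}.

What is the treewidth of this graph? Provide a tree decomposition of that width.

With just one bag of size 3, the width is 3 − 1 = 2, so tw(G) ≤ 2. For the lower bound, the 3 vertices {0, 1, 2} are pairwise adjacent, and any tree decomposition puts a clique entirely inside one bag — forcing width ≥ 2. Therefore the treewidth is 2.

Treewidth 2.
Bags: B1 = {0, 1, 2}
Tree: (single bag)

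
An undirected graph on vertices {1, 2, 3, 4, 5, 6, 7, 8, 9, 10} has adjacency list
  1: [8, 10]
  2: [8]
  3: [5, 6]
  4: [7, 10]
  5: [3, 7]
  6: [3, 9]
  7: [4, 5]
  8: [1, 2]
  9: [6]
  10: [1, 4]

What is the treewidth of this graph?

1

A width-1 tree decomposition is:
Bags: B1 = {2, 8}  B2 = {1, 8}  B3 = {1, 10}  B4 = {4, 10}  B5 = {4, 7}  B6 = {5, 7}  B7 = {3, 5}  B8 = {3, 6}  B9 = {6, 9}
Tree: B1–B2, B2–B3, B3–B4, B4–B5, B5–B6, B6–B7, B7–B8, B8–B9
Each bag holds 2 vertices, so the decomposition has width 1, which upper-bounds the treewidth. G has an edge, so its treewidth is at least 1. Hence tw(G) = 1 exactly.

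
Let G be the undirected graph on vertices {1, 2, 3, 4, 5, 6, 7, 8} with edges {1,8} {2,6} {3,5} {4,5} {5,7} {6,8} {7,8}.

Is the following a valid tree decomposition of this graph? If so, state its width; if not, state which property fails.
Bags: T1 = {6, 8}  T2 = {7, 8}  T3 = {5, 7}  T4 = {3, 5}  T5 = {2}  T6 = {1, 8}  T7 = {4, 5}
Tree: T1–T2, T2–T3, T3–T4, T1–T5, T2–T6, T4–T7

No — edge (6,2) lies in no bag.

A tree decomposition must satisfy three properties: every vertex lies in some bag; for every edge, both endpoints lie together in some bag; and for every vertex, the bags containing it form a connected subtree. Here edge (6,2) lies in no bag, so the decomposition is invalid.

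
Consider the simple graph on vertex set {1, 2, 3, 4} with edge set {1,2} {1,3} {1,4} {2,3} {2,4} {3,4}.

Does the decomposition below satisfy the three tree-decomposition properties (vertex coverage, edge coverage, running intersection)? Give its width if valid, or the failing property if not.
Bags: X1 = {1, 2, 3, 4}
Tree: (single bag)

Yes; width 3.

Every vertex of G appears in some bag (union = {1, 2, 3, 4}); every edge is covered by a bag; and for each vertex v the set of bags containing v is connected in the bag tree. The decomposition is therefore valid. The largest bag has 4 vertices, so the width is 3.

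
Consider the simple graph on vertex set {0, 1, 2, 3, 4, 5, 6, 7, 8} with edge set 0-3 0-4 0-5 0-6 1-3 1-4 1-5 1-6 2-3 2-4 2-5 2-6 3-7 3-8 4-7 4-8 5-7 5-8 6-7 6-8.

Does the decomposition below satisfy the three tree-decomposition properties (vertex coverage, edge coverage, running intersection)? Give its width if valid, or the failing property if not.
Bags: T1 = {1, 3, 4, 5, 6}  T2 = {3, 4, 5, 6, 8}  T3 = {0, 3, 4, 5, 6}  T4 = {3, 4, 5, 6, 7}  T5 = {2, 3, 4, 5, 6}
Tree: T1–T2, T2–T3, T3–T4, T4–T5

Vertex coverage: the bags together contain {0, 1, 2, 3, 4, 5, 6, 7, 8}, the full vertex set. Edge coverage: each edge of G has both endpoints in at least one bag. Running intersection: for every vertex, the bags containing it form a connected subtree. All three properties hold, so this is a valid tree decomposition of width max|bag| − 1 = 4, and hence tw(G) ≤ 4.

Yes; width 4.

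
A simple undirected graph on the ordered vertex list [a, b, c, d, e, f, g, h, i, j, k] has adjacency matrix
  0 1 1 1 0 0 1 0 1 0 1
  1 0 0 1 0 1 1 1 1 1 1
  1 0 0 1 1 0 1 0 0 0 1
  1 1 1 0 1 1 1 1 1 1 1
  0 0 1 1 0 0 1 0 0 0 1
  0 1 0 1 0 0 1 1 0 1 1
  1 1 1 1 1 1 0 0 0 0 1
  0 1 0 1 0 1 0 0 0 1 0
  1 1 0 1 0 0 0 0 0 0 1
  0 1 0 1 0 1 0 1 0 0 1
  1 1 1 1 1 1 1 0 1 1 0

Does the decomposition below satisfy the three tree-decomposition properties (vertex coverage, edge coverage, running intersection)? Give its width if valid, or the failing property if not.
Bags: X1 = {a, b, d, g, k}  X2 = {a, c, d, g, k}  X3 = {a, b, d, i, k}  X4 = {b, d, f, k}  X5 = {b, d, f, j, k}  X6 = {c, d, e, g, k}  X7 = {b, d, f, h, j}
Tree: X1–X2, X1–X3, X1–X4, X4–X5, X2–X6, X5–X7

A tree decomposition must satisfy three properties: every vertex lies in some bag; for every edge, both endpoints lie together in some bag; and for every vertex, the bags containing it form a connected subtree. Here edge (g,f) lies in no bag, so the decomposition is invalid.

No — edge (g,f) lies in no bag.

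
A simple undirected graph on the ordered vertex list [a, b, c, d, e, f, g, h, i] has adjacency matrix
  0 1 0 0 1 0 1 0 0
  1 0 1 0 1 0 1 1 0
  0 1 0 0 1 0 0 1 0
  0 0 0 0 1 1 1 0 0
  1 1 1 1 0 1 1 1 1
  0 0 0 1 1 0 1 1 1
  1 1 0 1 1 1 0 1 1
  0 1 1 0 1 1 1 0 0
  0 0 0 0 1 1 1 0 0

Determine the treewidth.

3

A width-3 tree decomposition is:
Bags: B1 = {e, f, g, h}  B2 = {e, f, g, i}  B3 = {b, e, g, h}  B4 = {a, b, e, g}  B5 = {b, c, e, h}  B6 = {d, e, f, g}
Tree: B1–B2, B1–B3, B3–B4, B3–B5, B2–B6
Each bag holds 4 vertices, so the decomposition has width 3, which upper-bounds the treewidth. On the other hand G contains the 4-clique {a, b, e, g}. A clique must lie in a single bag of any decomposition, so no decomposition can have width below 3. The upper and lower bounds meet at 3, so that is the treewidth.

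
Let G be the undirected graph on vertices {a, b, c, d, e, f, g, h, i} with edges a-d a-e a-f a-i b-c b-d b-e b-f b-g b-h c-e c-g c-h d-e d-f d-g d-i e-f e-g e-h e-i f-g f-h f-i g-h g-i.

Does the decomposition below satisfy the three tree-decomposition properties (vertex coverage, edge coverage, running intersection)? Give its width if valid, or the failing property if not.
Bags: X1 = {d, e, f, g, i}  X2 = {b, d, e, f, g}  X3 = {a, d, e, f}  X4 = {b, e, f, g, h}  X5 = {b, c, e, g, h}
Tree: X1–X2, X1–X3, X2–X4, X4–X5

A tree decomposition must satisfy three properties: every vertex lies in some bag; for every edge, both endpoints lie together in some bag; and for every vertex, the bags containing it form a connected subtree. Here edge (i,a) lies in no bag, so the decomposition is invalid.

No — edge (i,a) lies in no bag.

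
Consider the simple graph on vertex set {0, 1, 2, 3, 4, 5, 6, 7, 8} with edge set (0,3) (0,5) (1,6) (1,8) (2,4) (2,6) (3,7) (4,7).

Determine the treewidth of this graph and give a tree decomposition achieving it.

The largest bag has 2 vertices, giving width 1; this decomposition certifies tw(G) ≤ 1. Since G has at least one edge (e.g. 8–1), it is not an edgeless graph, so tw(G) ≥ 1. The upper and lower bounds meet at 1, so that is the treewidth.

Treewidth 1.
One optimal decomposition is:
Bags: B1 = {1, 8}  B2 = {1, 6}  B3 = {2, 6}  B4 = {2, 4}  B5 = {4, 7}  B6 = {3, 7}  B7 = {0, 3}  B8 = {0, 5}
Tree: B1–B2, B2–B3, B3–B4, B4–B5, B5–B6, B6–B7, B7–B8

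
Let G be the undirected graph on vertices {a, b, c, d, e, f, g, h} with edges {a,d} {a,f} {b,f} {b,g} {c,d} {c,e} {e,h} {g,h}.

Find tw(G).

2

A width-2 tree decomposition is:
Bags: B1 = {b, f, g}  B2 = {a, f, g}  B3 = {a, d, g}  B4 = {c, d, g}  B5 = {c, e, g}  B6 = {e, g, h}
Tree: B1–B2, B2–B3, B3–B4, B4–B5, B5–B6
Each bag holds 3 vertices, so the decomposition has width 2, which upper-bounds the treewidth. For the lower bound, G contains the cycle g–b–f–a–d–c–e–h–g, so G is not a forest; only forests have treewidth ≤ 1, hence tw(G) ≥ 2. The upper and lower bounds meet at 2, so that is the treewidth.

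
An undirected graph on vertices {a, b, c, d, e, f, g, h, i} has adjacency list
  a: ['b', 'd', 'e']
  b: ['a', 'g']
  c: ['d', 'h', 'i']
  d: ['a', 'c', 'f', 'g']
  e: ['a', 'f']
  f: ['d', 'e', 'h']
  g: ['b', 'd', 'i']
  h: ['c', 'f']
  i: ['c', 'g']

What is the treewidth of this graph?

3

A width-3 tree decomposition is:
Bags: B1 = {c, g, h, i}  B2 = {c, d, g, h}  B3 = {d, f, g, h}  B4 = {b, d, f, g}  B5 = {a, b, d, f}  B6 = {a, b, e, f}
Tree: B1–B2, B2–B3, B3–B4, B4–B5, B5–B6
The largest bag has 4 vertices, giving width 3; this decomposition certifies tw(G) ≤ 3. For the lower bound: the 4 vertex sets {c,h,i}, {g}, {d}, {a,b,e,f} are disjoint, each induces a connected subgraph, and every pair is joined by at least one edge of G. Contracting each set to a single vertex therefore yields K_{4} as a minor, and since treewidth is minor-monotone, tw(G) ≥ tw(K_{4}) = 3. Combining the bounds, tw(G) = 3.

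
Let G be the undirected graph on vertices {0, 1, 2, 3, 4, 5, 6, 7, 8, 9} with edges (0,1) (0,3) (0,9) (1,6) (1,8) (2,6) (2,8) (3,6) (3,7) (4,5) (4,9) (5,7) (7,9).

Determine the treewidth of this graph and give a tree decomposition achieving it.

Treewidth 2.
One such decomposition:
Bags: B1 = {4, 5, 9}  B2 = {5, 7, 9}  B3 = {0, 7, 9}  B4 = {0, 3, 7}  B5 = {0, 1, 3}  B6 = {1, 3, 6}  B7 = {1, 6, 8}  B8 = {2, 6, 8}
Tree: B1–B2, B2–B3, B3–B4, B4–B5, B5–B6, B6–B7, B7–B8

The largest bag has 3 vertices, giving width 2; this decomposition certifies tw(G) ≤ 2. Since 4–5–7–9–4 is a cycle in G, G is not acyclic. Forests are exactly the graphs of treewidth ≤ 1, so tw(G) ≥ 2. Hence tw(G) = 2 exactly.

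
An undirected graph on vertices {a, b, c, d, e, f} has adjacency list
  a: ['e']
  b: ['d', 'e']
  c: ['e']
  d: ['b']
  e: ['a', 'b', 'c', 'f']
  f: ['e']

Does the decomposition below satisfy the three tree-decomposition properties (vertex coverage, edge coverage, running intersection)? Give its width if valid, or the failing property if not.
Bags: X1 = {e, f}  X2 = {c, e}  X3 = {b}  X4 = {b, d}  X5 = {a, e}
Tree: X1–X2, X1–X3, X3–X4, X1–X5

A tree decomposition must satisfy three properties: every vertex lies in some bag; for every edge, both endpoints lie together in some bag; and for every vertex, the bags containing it form a connected subtree. Here edge (e,b) lies in no bag, so the decomposition is invalid.

No — edge (e,b) lies in no bag.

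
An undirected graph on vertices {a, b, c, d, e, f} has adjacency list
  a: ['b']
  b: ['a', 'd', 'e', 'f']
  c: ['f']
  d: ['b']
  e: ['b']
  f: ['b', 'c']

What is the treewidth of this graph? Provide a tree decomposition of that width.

Each bag holds 2 vertices, so the decomposition has width 1, which upper-bounds the treewidth. G has an edge, so its treewidth is at least 1. Combining the bounds, tw(G) = 1.

Treewidth 1.
One optimal decomposition is:
Bags: B1 = {b, f}  B2 = {a, b}  B3 = {b, e}  B4 = {b, d}  B5 = {c, f}
Tree: B1–B2, B1–B3, B3–B4, B1–B5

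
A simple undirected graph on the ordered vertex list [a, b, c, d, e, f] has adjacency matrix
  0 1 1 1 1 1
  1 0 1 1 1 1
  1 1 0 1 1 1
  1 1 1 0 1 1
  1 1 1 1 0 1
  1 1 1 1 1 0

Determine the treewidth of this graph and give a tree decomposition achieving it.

Treewidth 5.
One such decomposition:
Bags: B1 = {a, b, c, d, e, f}
Tree: (single bag)

A single bag containing all 6 vertices is trivially a valid decomposition of width 5. Conversely, {a, b, c, d, e, f} is a clique of size 6, and the vertices of any clique must share a bag in every tree decomposition; so some bag has ≥ 6 vertices and tw(G) ≥ 5. Combining the bounds, tw(G) = 5.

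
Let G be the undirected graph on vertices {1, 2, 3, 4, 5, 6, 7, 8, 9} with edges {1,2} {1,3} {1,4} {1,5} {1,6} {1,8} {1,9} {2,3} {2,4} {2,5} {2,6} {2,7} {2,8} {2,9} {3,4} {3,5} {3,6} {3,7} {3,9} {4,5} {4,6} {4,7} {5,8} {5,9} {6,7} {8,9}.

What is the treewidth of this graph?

A width-4 tree decomposition is:
Bags: B1 = {1, 2, 3, 4, 5}  B2 = {1, 2, 3, 5, 9}  B3 = {1, 2, 3, 4, 6}  B4 = {2, 3, 4, 6, 7}  B5 = {1, 2, 5, 8, 9}
Tree: B1–B2, B1–B3, B3–B4, B2–B5
The largest bag has 5 vertices, giving width 4; this decomposition certifies tw(G) ≤ 4. Conversely, {1, 2, 5, 8, 9} is a clique of size 5, and the vertices of any clique must share a bag in every tree decomposition; so some bag has ≥ 5 vertices and tw(G) ≥ 4. Therefore the treewidth is 4.

4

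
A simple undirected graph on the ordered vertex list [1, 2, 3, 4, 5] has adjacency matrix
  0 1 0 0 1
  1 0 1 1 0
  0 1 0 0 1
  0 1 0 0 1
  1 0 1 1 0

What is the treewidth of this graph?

A width-2 tree decomposition is:
Bags: B1 = {2, 3, 5}  B2 = {1, 2, 5}  B3 = {2, 4, 5}
Tree: B1–B2, B2–B3
The largest bag has 3 vertices, giving width 2; this decomposition certifies tw(G) ≤ 2. For the lower bound, G contains the cycle 2–3–5–1–2, so G is not a forest; only forests have treewidth ≤ 1, hence tw(G) ≥ 2. Hence tw(G) = 2 exactly.

2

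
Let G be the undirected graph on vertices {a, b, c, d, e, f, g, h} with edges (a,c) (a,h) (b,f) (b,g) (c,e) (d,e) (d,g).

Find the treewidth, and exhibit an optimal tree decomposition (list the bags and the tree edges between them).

Treewidth 1.
One optimal decomposition is:
Bags: B1 = {a, h}  B2 = {a, c}  B3 = {c, e}  B4 = {d, e}  B5 = {d, g}  B6 = {b, g}  B7 = {b, f}
Tree: B1–B2, B2–B3, B3–B4, B4–B5, B5–B6, B6–B7

Every bag has size at most 2, so the width is 2 − 1 = 1 and tw(G) ≤ 1. G has an edge, so its treewidth is at least 1. The upper and lower bounds meet at 1, so that is the treewidth.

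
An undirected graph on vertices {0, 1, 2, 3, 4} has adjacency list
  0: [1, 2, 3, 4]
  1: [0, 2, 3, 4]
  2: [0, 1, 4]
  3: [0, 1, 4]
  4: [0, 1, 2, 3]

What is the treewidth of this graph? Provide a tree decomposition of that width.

Each bag holds 4 vertices, so the decomposition has width 3, which upper-bounds the treewidth. For the lower bound, the 4 vertices {0, 1, 2, 4} are pairwise adjacent, and any tree decomposition puts a clique entirely inside one bag — forcing width ≥ 3. Therefore the treewidth is 3.

Treewidth 3.
One such decomposition:
Bags: B1 = {0, 1, 3, 4}  B2 = {0, 1, 2, 4}
Tree: B1–B2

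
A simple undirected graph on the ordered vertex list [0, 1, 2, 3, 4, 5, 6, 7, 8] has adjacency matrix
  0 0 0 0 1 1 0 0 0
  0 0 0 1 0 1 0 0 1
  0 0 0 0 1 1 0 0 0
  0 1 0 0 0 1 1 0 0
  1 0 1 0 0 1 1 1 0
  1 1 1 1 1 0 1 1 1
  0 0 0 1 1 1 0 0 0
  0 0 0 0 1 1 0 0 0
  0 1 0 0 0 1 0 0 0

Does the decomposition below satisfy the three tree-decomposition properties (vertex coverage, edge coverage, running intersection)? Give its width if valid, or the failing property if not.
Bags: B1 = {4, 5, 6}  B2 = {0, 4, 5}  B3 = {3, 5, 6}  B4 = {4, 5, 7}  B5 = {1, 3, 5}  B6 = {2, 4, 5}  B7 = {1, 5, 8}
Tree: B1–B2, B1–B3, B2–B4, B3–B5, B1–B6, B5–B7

Vertex coverage: the bags together contain {0, 1, 2, 3, 4, 5, 6, 7, 8}, the full vertex set. Edge coverage: each edge of G has both endpoints in at least one bag. Running intersection: for every vertex, the bags containing it form a connected subtree. All three properties hold, so this is a valid tree decomposition of width max|bag| − 1 = 2, and hence tw(G) ≤ 2.

Yes; width 2.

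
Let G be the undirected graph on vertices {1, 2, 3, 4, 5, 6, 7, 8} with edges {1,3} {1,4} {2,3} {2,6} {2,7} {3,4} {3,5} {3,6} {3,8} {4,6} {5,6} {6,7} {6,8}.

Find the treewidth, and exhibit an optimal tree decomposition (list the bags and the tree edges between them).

Treewidth 2.
Bags: B1 = {2, 3, 6}  B2 = {3, 6, 8}  B3 = {3, 4, 6}  B4 = {3, 5, 6}  B5 = {1, 3, 4}  B6 = {2, 6, 7}
Tree: B1–B2, B1–B3, B2–B4, B3–B5, B1–B6

The largest bag has 3 vertices, giving width 2; this decomposition certifies tw(G) ≤ 2. Conversely, {1, 3, 4} is a clique of size 3, and the vertices of any clique must share a bag in every tree decomposition; so some bag has ≥ 3 vertices and tw(G) ≥ 2. Combining the bounds, tw(G) = 2.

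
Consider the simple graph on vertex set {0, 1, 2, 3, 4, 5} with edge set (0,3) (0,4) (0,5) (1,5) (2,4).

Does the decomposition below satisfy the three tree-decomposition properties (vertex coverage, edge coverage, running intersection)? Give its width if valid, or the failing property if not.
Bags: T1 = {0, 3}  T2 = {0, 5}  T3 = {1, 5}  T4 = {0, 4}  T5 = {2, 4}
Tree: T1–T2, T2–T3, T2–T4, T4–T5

Checking the three conditions: (i) the bags cover all of {0, 1, 2, 3, 4, 5}; (ii) for each edge, some bag contains both endpoints; (iii) the bags containing any fixed vertex form a subtree. All hold, so the decomposition is valid with width 2 − 1 = 1.

Yes; width 1.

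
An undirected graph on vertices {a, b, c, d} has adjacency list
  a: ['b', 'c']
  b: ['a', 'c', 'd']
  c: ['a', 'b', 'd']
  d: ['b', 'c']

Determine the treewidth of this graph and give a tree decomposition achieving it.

Treewidth 2.
One such decomposition:
Bags: B1 = {a, b, c}  B2 = {b, c, d}
Tree: B1–B2

The largest bag has 3 vertices, giving width 2; this decomposition certifies tw(G) ≤ 2. On the other hand G contains the 3-clique {b, c, d}. A clique must lie in a single bag of any decomposition, so no decomposition can have width below 2. The upper and lower bounds meet at 2, so that is the treewidth.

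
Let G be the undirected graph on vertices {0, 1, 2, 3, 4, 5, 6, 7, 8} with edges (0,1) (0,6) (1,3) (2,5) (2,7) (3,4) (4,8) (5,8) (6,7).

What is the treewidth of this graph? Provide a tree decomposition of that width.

Treewidth 2.
Bags: B1 = {4, 5, 8}  B2 = {3, 4, 5}  B3 = {1, 3, 5}  B4 = {0, 1, 5}  B5 = {0, 5, 6}  B6 = {5, 6, 7}  B7 = {2, 5, 7}
Tree: B1–B2, B2–B3, B3–B4, B4–B5, B5–B6, B6–B7

The largest bag has 3 vertices, giving width 2; this decomposition certifies tw(G) ≤ 2. The edges 5–8–4–3–1–0–6–7–2–5 form a cycle, so G is not a tree and its treewidth is at least 2. The upper and lower bounds meet at 2, so that is the treewidth.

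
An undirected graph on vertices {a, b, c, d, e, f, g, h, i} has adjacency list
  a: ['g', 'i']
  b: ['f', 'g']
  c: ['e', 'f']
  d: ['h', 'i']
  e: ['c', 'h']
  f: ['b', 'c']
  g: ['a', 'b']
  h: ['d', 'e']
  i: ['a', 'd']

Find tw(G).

A width-2 tree decomposition is:
Bags: B1 = {c, e, h}  B2 = {c, f, h}  B3 = {b, f, h}  B4 = {b, g, h}  B5 = {a, g, h}  B6 = {a, h, i}  B7 = {d, h, i}
Tree: B1–B2, B2–B3, B3–B4, B4–B5, B5–B6, B6–B7
Every bag has size at most 3, so the width is 3 − 1 = 2 and tw(G) ≤ 2. Since h–e–c–f–b–g–a–i–d–h is a cycle in G, G is not acyclic. Forests are exactly the graphs of treewidth ≤ 1, so tw(G) ≥ 2. The upper and lower bounds meet at 2, so that is the treewidth.

2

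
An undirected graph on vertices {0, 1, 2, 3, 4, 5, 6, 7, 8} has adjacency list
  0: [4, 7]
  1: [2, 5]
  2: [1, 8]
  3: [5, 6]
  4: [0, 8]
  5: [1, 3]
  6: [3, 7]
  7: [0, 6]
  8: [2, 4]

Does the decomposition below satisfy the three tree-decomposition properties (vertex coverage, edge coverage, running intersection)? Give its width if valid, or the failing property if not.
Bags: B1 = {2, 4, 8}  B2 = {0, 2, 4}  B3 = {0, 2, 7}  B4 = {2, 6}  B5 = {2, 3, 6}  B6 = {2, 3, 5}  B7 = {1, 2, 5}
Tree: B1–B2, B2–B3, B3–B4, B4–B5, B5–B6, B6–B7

A tree decomposition must satisfy three properties: every vertex lies in some bag; for every edge, both endpoints lie together in some bag; and for every vertex, the bags containing it form a connected subtree. Here edge (7,6) lies in no bag, so the decomposition is invalid.

No — edge (7,6) lies in no bag.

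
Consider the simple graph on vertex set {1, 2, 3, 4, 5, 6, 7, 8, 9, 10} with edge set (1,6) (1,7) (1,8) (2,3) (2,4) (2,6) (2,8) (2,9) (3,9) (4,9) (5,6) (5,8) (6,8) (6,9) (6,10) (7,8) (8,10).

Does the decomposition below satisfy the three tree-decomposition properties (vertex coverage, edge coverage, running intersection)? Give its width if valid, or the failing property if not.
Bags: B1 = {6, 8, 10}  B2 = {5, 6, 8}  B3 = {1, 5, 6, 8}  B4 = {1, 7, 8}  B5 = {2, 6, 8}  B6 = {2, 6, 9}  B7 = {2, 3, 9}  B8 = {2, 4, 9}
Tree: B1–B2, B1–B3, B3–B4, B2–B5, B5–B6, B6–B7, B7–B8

A tree decomposition must satisfy three properties: every vertex lies in some bag; for every edge, both endpoints lie together in some bag; and for every vertex, the bags containing it form a connected subtree. Here bags containing vertex 5 are not connected in the tree, so the decomposition is invalid.

No — bags containing vertex 5 are not connected in the tree.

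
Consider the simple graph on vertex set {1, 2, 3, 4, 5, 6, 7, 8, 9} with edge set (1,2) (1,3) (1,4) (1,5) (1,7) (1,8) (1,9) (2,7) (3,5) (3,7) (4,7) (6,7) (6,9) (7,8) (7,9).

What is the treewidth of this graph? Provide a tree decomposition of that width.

Treewidth 2.
One such decomposition:
Bags: B1 = {1, 4, 7}  B2 = {1, 7, 9}  B3 = {1, 3, 7}  B4 = {1, 3, 5}  B5 = {1, 7, 8}  B6 = {6, 7, 9}  B7 = {1, 2, 7}
Tree: B1–B2, B1–B3, B3–B4, B3–B5, B2–B6, B2–B7

Every bag has size at most 3, so the width is 3 − 1 = 2 and tw(G) ≤ 2. Conversely, {1, 3, 5} is a clique of size 3, and the vertices of any clique must share a bag in every tree decomposition; so some bag has ≥ 3 vertices and tw(G) ≥ 2. Therefore the treewidth is 2.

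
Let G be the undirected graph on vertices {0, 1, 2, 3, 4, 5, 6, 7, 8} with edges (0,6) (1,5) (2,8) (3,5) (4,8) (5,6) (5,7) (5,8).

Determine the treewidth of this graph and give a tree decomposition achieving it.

Each bag holds 2 vertices, so the decomposition has width 1, which upper-bounds the treewidth. Since G has at least one edge (e.g. 8–5), it is not an edgeless graph, so tw(G) ≥ 1. Therefore the treewidth is 1.

Treewidth 1.
One optimal decomposition is:
Bags: B1 = {5, 8}  B2 = {1, 5}  B3 = {5, 6}  B4 = {0, 6}  B5 = {2, 8}  B6 = {4, 8}  B7 = {5, 7}  B8 = {3, 5}
Tree: B1–B2, B1–B3, B3–B4, B1–B5, B1–B6, B1–B7, B3–B8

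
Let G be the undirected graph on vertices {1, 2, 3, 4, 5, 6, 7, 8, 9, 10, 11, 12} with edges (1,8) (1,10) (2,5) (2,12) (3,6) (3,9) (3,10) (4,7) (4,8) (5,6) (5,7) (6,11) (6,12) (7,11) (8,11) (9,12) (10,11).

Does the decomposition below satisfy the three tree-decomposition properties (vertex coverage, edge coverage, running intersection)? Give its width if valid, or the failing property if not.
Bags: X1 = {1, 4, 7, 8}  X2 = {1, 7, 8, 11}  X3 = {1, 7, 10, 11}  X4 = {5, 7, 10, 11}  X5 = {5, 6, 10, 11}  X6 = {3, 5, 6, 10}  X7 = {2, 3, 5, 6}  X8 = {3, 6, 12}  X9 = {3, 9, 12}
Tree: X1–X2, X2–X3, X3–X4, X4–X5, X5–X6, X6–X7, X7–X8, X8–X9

No — edge (2,12) lies in no bag.

A tree decomposition must satisfy three properties: every vertex lies in some bag; for every edge, both endpoints lie together in some bag; and for every vertex, the bags containing it form a connected subtree. Here edge (2,12) lies in no bag, so the decomposition is invalid.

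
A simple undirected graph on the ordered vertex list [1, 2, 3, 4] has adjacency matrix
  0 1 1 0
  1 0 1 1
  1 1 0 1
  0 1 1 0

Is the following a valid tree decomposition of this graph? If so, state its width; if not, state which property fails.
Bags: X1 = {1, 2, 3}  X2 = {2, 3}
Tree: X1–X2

No — vertex 4 appears in no bag.

A tree decomposition must satisfy three properties: every vertex lies in some bag; for every edge, both endpoints lie together in some bag; and for every vertex, the bags containing it form a connected subtree. Here vertex 4 appears in no bag, so the decomposition is invalid.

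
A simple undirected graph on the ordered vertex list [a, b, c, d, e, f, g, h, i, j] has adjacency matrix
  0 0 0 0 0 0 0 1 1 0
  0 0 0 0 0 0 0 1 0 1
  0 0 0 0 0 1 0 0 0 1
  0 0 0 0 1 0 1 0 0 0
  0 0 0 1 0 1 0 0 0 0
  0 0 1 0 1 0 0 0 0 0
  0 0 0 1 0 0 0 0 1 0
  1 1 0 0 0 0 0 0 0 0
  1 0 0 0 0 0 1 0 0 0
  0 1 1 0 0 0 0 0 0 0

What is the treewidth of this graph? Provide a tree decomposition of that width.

Every bag has size at most 3, so the width is 3 − 1 = 2 and tw(G) ≤ 2. The edges g–i–a–h–b–j–c–f–e–d–g form a cycle, so G is not a tree and its treewidth is at least 2. Hence tw(G) = 2 exactly.

Treewidth 2.
Bags: B1 = {a, g, i}  B2 = {a, g, h}  B3 = {b, g, h}  B4 = {b, g, j}  B5 = {c, g, j}  B6 = {c, f, g}  B7 = {e, f, g}  B8 = {d, e, g}
Tree: B1–B2, B2–B3, B3–B4, B4–B5, B5–B6, B6–B7, B7–B8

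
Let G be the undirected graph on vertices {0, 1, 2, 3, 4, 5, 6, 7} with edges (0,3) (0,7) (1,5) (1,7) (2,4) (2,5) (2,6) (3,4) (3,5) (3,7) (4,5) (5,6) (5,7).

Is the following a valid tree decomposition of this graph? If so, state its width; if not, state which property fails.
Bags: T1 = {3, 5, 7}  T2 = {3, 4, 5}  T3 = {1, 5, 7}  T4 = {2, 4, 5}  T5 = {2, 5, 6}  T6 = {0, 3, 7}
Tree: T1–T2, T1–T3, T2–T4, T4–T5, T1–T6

Yes; width 2.

Vertex coverage: the bags together contain {0, 1, 2, 3, 4, 5, 6, 7}, the full vertex set. Edge coverage: each edge of G has both endpoints in at least one bag. Running intersection: for every vertex, the bags containing it form a connected subtree. All three properties hold, so this is a valid tree decomposition of width max|bag| − 1 = 2, and hence tw(G) ≤ 2.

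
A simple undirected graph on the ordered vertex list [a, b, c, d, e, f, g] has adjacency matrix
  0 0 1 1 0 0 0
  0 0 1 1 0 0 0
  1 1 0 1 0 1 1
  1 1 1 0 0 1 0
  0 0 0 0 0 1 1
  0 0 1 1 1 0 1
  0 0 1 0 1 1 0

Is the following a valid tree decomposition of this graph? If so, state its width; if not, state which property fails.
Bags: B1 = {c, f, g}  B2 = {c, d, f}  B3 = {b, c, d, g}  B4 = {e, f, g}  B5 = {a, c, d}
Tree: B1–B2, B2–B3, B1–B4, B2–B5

No — bags containing vertex g are not connected in the tree.

A tree decomposition must satisfy three properties: every vertex lies in some bag; for every edge, both endpoints lie together in some bag; and for every vertex, the bags containing it form a connected subtree. Here bags containing vertex g are not connected in the tree, so the decomposition is invalid.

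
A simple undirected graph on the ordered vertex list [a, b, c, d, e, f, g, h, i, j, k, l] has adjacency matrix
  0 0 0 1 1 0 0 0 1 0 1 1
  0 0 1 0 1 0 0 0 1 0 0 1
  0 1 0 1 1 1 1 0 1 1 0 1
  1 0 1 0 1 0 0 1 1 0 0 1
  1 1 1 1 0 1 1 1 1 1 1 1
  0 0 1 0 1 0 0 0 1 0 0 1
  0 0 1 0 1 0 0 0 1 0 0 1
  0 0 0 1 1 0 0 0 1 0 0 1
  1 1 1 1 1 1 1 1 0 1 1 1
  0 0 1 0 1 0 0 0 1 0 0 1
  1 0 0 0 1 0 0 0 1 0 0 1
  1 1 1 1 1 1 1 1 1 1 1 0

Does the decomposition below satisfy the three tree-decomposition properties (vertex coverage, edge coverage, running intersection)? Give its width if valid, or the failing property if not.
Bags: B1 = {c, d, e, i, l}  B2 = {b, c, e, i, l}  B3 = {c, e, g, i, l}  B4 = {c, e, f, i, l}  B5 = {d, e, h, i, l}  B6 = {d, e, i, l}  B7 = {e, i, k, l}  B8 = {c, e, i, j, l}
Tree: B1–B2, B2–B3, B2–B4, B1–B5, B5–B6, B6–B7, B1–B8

A tree decomposition must satisfy three properties: every vertex lies in some bag; for every edge, both endpoints lie together in some bag; and for every vertex, the bags containing it form a connected subtree. Here vertex a appears in no bag, so the decomposition is invalid.

No — vertex a appears in no bag.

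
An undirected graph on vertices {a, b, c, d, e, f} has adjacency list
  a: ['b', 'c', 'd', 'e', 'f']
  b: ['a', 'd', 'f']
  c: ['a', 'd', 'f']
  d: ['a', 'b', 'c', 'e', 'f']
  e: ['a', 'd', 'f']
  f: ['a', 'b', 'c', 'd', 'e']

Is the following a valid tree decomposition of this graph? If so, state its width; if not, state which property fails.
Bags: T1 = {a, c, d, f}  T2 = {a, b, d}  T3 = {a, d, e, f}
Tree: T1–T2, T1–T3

No — edge (f,b) lies in no bag.

A tree decomposition must satisfy three properties: every vertex lies in some bag; for every edge, both endpoints lie together in some bag; and for every vertex, the bags containing it form a connected subtree. Here edge (f,b) lies in no bag, so the decomposition is invalid.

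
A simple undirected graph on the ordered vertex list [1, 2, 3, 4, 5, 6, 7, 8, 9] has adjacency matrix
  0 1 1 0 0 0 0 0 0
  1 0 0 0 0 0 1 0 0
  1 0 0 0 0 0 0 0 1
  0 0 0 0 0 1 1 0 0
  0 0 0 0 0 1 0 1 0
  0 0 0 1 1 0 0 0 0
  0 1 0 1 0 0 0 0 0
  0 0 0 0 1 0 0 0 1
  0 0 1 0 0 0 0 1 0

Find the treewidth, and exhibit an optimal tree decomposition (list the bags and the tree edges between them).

Treewidth 2.
One optimal decomposition is:
Bags: B1 = {3, 8, 9}  B2 = {1, 3, 8}  B3 = {1, 2, 8}  B4 = {2, 7, 8}  B5 = {4, 7, 8}  B6 = {4, 6, 8}  B7 = {5, 6, 8}
Tree: B1–B2, B2–B3, B3–B4, B4–B5, B5–B6, B6–B7

The largest bag has 3 vertices, giving width 2; this decomposition certifies tw(G) ≤ 2. Since 8–9–3–1–2–7–4–6–5–8 is a cycle in G, G is not acyclic. Forests are exactly the graphs of treewidth ≤ 1, so tw(G) ≥ 2. The upper and lower bounds meet at 2, so that is the treewidth.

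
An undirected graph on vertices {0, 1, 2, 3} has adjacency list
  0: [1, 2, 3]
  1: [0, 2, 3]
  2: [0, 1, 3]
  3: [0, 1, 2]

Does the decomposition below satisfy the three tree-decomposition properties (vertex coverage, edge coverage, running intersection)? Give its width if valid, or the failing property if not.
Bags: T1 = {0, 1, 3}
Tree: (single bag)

No — vertex 2 appears in no bag.

A tree decomposition must satisfy three properties: every vertex lies in some bag; for every edge, both endpoints lie together in some bag; and for every vertex, the bags containing it form a connected subtree. Here vertex 2 appears in no bag, so the decomposition is invalid.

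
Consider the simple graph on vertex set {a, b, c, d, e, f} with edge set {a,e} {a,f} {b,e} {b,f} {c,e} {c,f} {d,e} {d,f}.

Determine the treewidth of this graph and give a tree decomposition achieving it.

Treewidth 2.
Bags: B1 = {a, e, f}  B2 = {b, e, f}  B3 = {d, e, f}  B4 = {c, e, f}
Tree: B1–B2, B2–B3, B3–B4

The largest bag has 3 vertices, giving width 2; this decomposition certifies tw(G) ≤ 2. Since e–a–f–b–e is a cycle in G, G is not acyclic. Forests are exactly the graphs of treewidth ≤ 1, so tw(G) ≥ 2. Therefore the treewidth is 2.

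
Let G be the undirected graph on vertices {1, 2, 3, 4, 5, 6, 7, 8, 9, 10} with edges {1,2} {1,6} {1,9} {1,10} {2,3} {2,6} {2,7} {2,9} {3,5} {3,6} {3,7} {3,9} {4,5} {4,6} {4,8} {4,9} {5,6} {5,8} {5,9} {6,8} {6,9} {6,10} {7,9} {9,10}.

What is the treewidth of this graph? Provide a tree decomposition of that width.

Each bag holds 4 vertices, so the decomposition has width 3, which upper-bounds the treewidth. On the other hand G contains the 4-clique {4, 5, 6, 8}. A clique must lie in a single bag of any decomposition, so no decomposition can have width below 3. Therefore the treewidth is 3.

Treewidth 3.
One such decomposition:
Bags: B1 = {4, 5, 6, 9}  B2 = {3, 5, 6, 9}  B3 = {4, 5, 6, 8}  B4 = {2, 3, 6, 9}  B5 = {1, 2, 6, 9}  B6 = {2, 3, 7, 9}  B7 = {1, 6, 9, 10}
Tree: B1–B2, B1–B3, B2–B4, B4–B5, B4–B6, B5–B7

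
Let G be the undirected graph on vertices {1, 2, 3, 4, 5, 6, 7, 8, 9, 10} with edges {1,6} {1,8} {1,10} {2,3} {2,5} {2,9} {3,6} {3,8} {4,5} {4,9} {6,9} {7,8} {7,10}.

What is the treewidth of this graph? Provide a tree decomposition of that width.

The largest bag has 3 vertices, giving width 2; this decomposition certifies tw(G) ≤ 2. For the lower bound, G contains the cycle 7–10–1–8–7, so G is not a forest; only forests have treewidth ≤ 1, hence tw(G) ≥ 2. Combining the bounds, tw(G) = 2.

Treewidth 2.
Bags: B1 = {7, 8, 10}  B2 = {1, 8, 10}  B3 = {1, 3, 8}  B4 = {1, 3, 6}  B5 = {2, 3, 6}  B6 = {2, 6, 9}  B7 = {2, 5, 9}  B8 = {4, 5, 9}
Tree: B1–B2, B2–B3, B3–B4, B4–B5, B5–B6, B6–B7, B7–B8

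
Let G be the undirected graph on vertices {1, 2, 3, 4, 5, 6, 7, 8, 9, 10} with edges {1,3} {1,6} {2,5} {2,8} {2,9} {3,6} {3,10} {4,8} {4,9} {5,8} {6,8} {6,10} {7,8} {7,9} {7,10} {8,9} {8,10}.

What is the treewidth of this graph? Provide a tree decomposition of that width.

Treewidth 2.
Bags: B1 = {2, 8, 9}  B2 = {7, 8, 9}  B3 = {7, 8, 10}  B4 = {6, 8, 10}  B5 = {2, 5, 8}  B6 = {3, 6, 10}  B7 = {4, 8, 9}  B8 = {1, 3, 6}
Tree: B1–B2, B2–B3, B3–B4, B1–B5, B4–B6, B2–B7, B6–B8

Each bag holds 3 vertices, so the decomposition has width 2, which upper-bounds the treewidth. For the lower bound, the 3 vertices {2, 8, 9} are pairwise adjacent, and any tree decomposition puts a clique entirely inside one bag — forcing width ≥ 2. Combining the bounds, tw(G) = 2.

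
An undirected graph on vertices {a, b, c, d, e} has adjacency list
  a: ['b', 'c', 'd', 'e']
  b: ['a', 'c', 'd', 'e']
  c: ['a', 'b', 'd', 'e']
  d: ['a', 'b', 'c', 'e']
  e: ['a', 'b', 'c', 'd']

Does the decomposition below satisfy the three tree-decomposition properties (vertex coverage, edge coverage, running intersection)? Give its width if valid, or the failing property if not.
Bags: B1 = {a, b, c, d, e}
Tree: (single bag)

Every vertex of G appears in some bag (union = {a, b, c, d, e}); every edge is covered by a bag; and for each vertex v the set of bags containing v is connected in the bag tree. The decomposition is therefore valid. The largest bag has 5 vertices, so the width is 4.

Yes; width 4.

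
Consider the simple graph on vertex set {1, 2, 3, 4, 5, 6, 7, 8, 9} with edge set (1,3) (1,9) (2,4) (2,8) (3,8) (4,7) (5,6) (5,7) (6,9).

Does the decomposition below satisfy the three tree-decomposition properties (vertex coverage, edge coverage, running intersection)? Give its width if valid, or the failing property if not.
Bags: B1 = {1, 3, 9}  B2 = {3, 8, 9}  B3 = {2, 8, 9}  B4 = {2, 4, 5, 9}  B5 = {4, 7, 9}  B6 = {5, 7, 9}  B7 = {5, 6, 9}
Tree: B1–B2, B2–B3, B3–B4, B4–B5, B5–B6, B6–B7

No — bags containing vertex 5 are not connected in the tree.

A tree decomposition must satisfy three properties: every vertex lies in some bag; for every edge, both endpoints lie together in some bag; and for every vertex, the bags containing it form a connected subtree. Here bags containing vertex 5 are not connected in the tree, so the decomposition is invalid.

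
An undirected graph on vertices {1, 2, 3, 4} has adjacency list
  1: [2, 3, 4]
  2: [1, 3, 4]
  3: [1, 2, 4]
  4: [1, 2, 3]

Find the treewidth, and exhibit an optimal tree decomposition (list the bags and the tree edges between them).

Treewidth 3.
One optimal decomposition is:
Bags: B1 = {1, 2, 3, 4}
Tree: (single bag)

A single bag containing all 4 vertices is trivially a valid decomposition of width 3. Conversely, {1, 2, 3, 4} is a clique of size 4, and the vertices of any clique must share a bag in every tree decomposition; so some bag has ≥ 4 vertices and tw(G) ≥ 3. Combining the bounds, tw(G) = 3.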